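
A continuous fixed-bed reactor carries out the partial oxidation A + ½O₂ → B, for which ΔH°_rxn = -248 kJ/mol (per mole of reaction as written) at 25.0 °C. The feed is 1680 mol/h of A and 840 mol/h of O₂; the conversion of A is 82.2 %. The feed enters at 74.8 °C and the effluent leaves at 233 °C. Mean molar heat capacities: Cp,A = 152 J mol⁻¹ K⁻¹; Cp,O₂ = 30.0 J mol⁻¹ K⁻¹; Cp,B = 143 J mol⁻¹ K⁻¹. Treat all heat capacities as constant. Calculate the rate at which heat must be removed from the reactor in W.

Extent of reaction ξ = 0.822 × 1680 = 1381 mol/h
Reaction term: ξ·ΔH°_rxn = 1381 × -248 = -342480 kJ/h
Sensible, feed 74.8→25 °C: -13972 kJ/h
Outlet flows (mol/h): A 299.04, O₂ 149.52, B 1381
Sensible, products 25→233 °C: 51463 kJ/h
Q = ΔH = -304990 kJ/h = -84.719 kW
Heat removed = 84719 W

Q_out = 84700 W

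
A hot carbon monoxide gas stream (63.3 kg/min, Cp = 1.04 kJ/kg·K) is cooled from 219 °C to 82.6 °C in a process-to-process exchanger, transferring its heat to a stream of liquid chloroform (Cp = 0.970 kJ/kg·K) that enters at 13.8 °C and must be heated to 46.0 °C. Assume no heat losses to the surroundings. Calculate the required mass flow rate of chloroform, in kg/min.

Heat released by hot stream: Q = 63.3 × 1.04 × (219 − 82.6) = 8979.5 kJ/min
Energy balance on cold side (adiabatic exchanger): Q = ṁ_c·Cp_c·(T_c,out − T_c,in)
ṁ_c = 8979.5 / [0.970 × (46.0 − 13.8)] = 287.49 kg/min

ṁ_c = 287 kg/min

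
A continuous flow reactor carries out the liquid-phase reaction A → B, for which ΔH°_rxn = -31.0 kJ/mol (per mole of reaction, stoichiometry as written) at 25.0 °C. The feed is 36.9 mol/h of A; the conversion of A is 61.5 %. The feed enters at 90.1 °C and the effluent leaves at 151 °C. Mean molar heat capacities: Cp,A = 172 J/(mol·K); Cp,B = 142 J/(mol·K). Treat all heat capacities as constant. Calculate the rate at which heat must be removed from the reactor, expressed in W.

Q_out = 112 W

Extent of reaction ξ = 0.615 × 36.9 = 22.694 mol/h
Reaction term: ξ·ΔH°_rxn = 22.694 × -31.0 = -703.5 kJ/h
Sensible, feed 90.1→25 °C: -413.18 kJ/h
Outlet flows (mol/h): A 14.206, B 22.694
Sensible, products 25→151 °C: 713.92 kJ/h
Q = ΔH = -402.76 kJ/h = -0.11188 kW
Heat removed = 111.88 W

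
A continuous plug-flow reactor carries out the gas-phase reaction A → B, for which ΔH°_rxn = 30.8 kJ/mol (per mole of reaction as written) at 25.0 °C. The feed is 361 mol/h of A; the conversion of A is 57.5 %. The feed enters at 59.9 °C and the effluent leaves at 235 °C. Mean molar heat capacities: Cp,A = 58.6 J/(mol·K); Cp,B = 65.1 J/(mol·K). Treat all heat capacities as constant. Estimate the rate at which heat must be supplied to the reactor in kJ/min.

Q_in = 173 kJ/min

Extent of reaction ξ = 0.575 × 361 = 207.57 mol/h
Reaction term: ξ·ΔH°_rxn = 207.57 × 30.8 = 6393.3 kJ/h
Sensible, feed 59.9→25 °C: -738.3 kJ/h
Outlet flows (mol/h): A 153.43, B 207.57
Sensible, products 25→235 °C: 4725.8 kJ/h
Q = ΔH = 10381 kJ/h = 2.8836 kW
Heat supplied = 173.01 kJ/min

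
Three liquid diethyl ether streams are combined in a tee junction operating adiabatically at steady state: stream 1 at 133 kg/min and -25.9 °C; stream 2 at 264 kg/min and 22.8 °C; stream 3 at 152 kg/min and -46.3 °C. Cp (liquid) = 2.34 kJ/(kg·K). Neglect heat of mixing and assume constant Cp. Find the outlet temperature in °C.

T_out = -8.13 °C

No heat crosses the boundary, so H_out = H_in.
Σ ṁᵢCp,ᵢTᵢ = 133×2.34×-25.9 + 264×2.34×22.8 + 152×2.34×-46.3 = -10444
Σ ṁᵢCp,ᵢ = 133×2.34 + 264×2.34 + 152×2.34 = 1284.7
T_out = -10444 / 1284.7 = -8.1295 °C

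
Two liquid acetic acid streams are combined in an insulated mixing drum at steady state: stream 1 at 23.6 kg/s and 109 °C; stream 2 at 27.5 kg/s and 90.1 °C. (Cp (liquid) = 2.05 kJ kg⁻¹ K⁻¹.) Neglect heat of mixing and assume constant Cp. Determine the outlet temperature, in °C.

Energy balance with Q = 0: Σ ṁᵢCp,ᵢ(T_out − Tᵢ) = 0
T_out = Σ ṁᵢCp,ᵢTᵢ / Σ ṁᵢCp,ᵢ
      = 10353 / 104.75 = 98.829 °C

T_out = 98.8 °C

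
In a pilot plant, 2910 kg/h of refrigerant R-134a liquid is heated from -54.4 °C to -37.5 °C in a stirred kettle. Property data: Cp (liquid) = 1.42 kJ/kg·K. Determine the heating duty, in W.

Q = ṁ·Cp·ΔT = 2910 × 1.42 × (-37.5 − -54.4) = 69834 kJ/h
Converting: 69834 / 3600 s = 19.398 kW
Heating duty = 19398 W

Q = 19400 W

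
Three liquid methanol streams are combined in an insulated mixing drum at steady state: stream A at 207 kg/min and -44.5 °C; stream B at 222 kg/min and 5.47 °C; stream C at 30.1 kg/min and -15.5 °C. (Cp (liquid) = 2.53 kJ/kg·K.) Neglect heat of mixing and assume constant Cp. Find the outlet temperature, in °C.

T_out = -18.4 °C

Adiabatic, steady state ⇒ Σ ṁᵢCp,ᵢ(T_out − Tᵢ) = 0
T_out = Σ ṁᵢCp,ᵢTᵢ / Σ ṁᵢCp,ᵢ
      = -21413 / 1161.5 = -18.435 °C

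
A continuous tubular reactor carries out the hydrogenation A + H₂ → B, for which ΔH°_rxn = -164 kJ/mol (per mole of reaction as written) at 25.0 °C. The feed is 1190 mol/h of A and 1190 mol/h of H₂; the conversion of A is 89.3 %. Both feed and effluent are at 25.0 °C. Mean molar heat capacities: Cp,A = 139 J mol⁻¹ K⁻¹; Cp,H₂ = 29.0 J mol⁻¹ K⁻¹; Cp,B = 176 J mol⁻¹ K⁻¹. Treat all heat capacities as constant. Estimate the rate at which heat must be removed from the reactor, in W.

Extent of reaction ξ = 0.893 × 1190 = 1062.7 mol/h
Reaction term: ξ·ΔH°_rxn = 1062.7 × -164 = -174280 kJ/h
Q = ΔH = -174280 kJ/h = -48.411 kW
Heat removed = 48411 W

Q_out = 48400 W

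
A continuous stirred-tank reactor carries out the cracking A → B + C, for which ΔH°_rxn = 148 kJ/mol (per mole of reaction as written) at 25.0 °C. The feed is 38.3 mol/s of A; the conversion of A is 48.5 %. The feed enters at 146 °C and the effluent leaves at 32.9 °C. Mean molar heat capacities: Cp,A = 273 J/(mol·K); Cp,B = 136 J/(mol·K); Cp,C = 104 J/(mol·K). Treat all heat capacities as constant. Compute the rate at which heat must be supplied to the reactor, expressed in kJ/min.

Q_in = 93700 kJ/min

Extent of reaction ξ = 0.485 × 38.3 = 18.575 mol/s
Reaction term: ξ·ΔH°_rxn = 18.575 × 148 = 2749.2 kJ/s
Sensible, feed 146→25 °C: -1265.2 kJ/s
Outlet flows (mol/s): A 19.724, B 18.575, C 18.575
Sensible, products 25→32.9 °C: 77.759 kJ/s
Q = ΔH = 1561.8 kJ/s = 1561.8 kW
Heat supplied = 93706 kJ/min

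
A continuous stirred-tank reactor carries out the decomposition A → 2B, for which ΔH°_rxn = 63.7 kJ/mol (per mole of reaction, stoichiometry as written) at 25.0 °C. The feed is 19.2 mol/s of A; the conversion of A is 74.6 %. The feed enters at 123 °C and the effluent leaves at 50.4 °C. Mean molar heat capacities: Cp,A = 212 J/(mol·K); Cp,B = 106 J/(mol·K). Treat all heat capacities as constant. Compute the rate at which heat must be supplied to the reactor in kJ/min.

Q_in = 37000 kJ/min

Extent of reaction ξ = 0.746 × 19.2 = 14.323 mol/s
Reaction term: ξ·ΔH°_rxn = 14.323 × 63.7 = 912.39 kJ/s
Sensible, feed 123→25 °C: -398.9 kJ/s
Outlet flows (mol/s): A 4.8768, B 28.646
Sensible, products 25→50.4 °C: 103.39 kJ/s
Q = ΔH = 616.88 kJ/s = 616.88 kW
Heat supplied = 37013 kJ/min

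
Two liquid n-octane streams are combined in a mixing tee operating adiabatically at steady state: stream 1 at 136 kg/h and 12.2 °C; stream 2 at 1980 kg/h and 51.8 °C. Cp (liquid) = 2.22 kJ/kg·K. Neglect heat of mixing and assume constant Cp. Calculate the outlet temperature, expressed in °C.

Adiabatic, steady state ⇒ Σ ṁᵢCp,ᵢ(T_out − Tᵢ) = 0
Σ ṁᵢCp,ᵢTᵢ = 136×2.22×12.2 + 1980×2.22×51.8 = 231380
Σ ṁᵢCp,ᵢ = 136×2.22 + 1980×2.22 = 4697.5
T_out = 231380 / 4697.5 = 49.255 °C

T_out = 49.3 °C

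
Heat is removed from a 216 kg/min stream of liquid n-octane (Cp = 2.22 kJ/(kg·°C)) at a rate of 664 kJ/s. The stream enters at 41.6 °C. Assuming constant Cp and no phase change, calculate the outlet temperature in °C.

Q = 664 kJ/s = 39840 kJ/min
ΔT = Q/(ṁ·Cp) = 39840/(216×2.22) = 83.083 K
T_out = 41.6 − 83.083 = -41.483 °C

T_out = -41.5 °C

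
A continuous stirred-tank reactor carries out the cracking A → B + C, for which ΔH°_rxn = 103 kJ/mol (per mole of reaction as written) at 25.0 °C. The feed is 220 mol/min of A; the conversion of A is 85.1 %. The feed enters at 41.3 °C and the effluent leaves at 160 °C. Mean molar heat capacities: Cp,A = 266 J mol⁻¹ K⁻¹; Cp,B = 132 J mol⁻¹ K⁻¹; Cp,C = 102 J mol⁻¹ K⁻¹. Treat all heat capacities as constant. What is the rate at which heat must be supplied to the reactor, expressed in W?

Q_in = 424000 W

Extent of reaction ξ = 0.851 × 220 = 187.22 mol/min
Reaction term: ξ·ΔH°_rxn = 187.22 × 103 = 19284 kJ/min
Sensible, feed 41.3→25 °C: -953.88 kJ/min
Outlet flows (mol/min): A 32.78, B 187.22, C 187.22
Sensible, products 25→160 °C: 7091.4 kJ/min
Q = ΔH = 25421 kJ/min = 423.69 kW
Heat supplied = 423690 W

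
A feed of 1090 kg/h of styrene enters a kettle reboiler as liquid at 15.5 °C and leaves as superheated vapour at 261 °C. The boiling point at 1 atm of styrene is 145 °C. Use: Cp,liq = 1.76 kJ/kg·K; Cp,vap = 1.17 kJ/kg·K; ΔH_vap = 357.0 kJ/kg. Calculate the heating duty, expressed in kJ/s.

Q = 218 kJ/s

liquid 15.5→145 °C: 227.92 kJ/kg
vaporisation at 145 °C: 357 kJ/kg
vapour 145→261 °C: 135.72 kJ/kg
Δh = 227.92 + 357 + 135.72 = 720.64 kJ/kg
Q = ṁ·Δh = 1090 kg/h × 720.64 kJ/kg = 785500 kJ/h
|Q| = 218.19 kW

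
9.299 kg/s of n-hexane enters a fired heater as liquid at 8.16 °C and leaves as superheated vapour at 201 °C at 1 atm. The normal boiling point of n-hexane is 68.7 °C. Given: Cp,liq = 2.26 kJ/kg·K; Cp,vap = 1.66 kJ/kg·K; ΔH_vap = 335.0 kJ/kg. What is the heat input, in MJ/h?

Q = 23100 MJ/h

liquid 8.16→68.7 °C: 136.82 kJ/kg
vaporisation at 68.7 °C: 335 kJ/kg
vapour 68.7→201 °C: 219.62 kJ/kg
Δh = 136.82 + 335 + 219.62 = 691.44 kJ/kg
Q = ṁ·Δh = 9.299 kg/s × 691.44 kJ/kg = 6429.7 kJ/s
|Q| = 6429.7 kW = 23147 MJ/h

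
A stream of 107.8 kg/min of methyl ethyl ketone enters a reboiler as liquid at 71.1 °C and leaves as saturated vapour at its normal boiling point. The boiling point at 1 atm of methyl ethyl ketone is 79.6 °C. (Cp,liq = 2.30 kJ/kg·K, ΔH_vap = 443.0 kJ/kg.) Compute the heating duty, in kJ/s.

liquid 71.1→79.6 °C: 19.55 kJ/kg
vaporisation at 79.6 °C: 443 kJ/kg
Δh = 19.55 + 443 = 462.55 kJ/kg
Q = ṁ·Δh = 107.8 kg/min × 462.55 kJ/kg = 49863 kJ/min
|Q| = 831.05 kW

Q = 831 kJ/s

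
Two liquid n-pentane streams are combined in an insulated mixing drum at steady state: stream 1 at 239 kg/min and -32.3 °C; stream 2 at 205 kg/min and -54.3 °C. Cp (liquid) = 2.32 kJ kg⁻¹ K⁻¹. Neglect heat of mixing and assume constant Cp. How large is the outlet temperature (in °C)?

Energy balance with Q = 0: Σ ṁᵢCp,ᵢ(T_out − Tᵢ) = 0
T_out = Σ ṁᵢCp,ᵢTᵢ / Σ ṁᵢCp,ᵢ
      = -43735 / 1030.1 = -42.458 °C

T_out = -42.5 °C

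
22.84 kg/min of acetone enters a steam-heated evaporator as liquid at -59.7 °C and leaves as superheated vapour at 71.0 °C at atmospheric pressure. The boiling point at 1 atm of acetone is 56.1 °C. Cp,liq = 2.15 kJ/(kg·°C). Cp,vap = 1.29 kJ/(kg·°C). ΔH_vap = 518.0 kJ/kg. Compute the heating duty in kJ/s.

Q = 299 kJ/s

liquid -59.7→56.1 °C: 248.97 kJ/kg
vaporisation at 56.1 °C: 518 kJ/kg
vapour 56.1→71.0 °C: 19.221 kJ/kg
Δh = 248.97 + 518 + 19.221 = 786.19 kJ/kg
Q = ṁ·Δh = 22.84 kg/min × 786.19 kJ/kg = 17957 kJ/min
|Q| = 299.28 kW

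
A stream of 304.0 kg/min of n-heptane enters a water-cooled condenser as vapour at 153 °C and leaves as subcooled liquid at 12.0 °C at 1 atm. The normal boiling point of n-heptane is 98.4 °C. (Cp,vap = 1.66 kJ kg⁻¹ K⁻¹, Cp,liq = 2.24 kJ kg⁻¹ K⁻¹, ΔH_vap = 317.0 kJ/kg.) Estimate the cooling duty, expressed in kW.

vapour 153→98.4 °C: -90.636 kJ/kg
condensation at 98.4 °C: -317 kJ/kg
liquid 98.4→12.0 °C: -193.54 kJ/kg
Δh = -90.636 + -317 + -193.54 = -601.17 kJ/kg
Q = ṁ·Δh = 304.0 kg/min × -601.17 kJ/kg = -182760 kJ/min
|Q| = 3045.9 kW

Q_c = 3050 kW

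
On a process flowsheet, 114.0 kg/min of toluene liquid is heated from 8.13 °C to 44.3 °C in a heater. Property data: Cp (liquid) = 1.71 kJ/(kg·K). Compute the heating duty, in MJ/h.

Q = 423 MJ/h

Q = ṁ·Cp·ΔT = 114.0 × 1.71 × (44.3 − 8.13) = 7051 kJ/min
Converting: 7051 / 60 s = 117.52 kW
Heating duty = 423.06 MJ/h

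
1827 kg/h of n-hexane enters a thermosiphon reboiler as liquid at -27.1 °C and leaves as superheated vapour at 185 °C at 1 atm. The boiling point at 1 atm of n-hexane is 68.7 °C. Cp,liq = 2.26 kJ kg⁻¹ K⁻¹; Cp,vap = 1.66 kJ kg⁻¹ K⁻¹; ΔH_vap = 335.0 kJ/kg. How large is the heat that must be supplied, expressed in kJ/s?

Q = 378 kJ/s

liquid -27.1→68.7 °C: 216.51 kJ/kg
vaporisation at 68.7 °C: 335 kJ/kg
vapour 68.7→185 °C: 193.06 kJ/kg
Δh = 216.51 + 335 + 193.06 = 744.57 kJ/kg
Q = ṁ·Δh = 1827 kg/h × 744.57 kJ/kg = 1.3603e+06 kJ/h
|Q| = 377.87 kW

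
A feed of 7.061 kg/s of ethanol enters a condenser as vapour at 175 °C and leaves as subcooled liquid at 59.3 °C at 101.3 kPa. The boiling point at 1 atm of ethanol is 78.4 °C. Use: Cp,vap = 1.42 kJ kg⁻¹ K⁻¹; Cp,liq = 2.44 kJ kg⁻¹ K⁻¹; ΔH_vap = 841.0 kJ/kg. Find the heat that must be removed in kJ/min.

Q_c = 434000 kJ/min

vapour 175→78.4 °C: -137.17 kJ/kg
condensation at 78.4 °C: -841 kJ/kg
liquid 78.4→59.3 °C: -46.604 kJ/kg
Δh = -137.17 + -841 + -46.604 = -1024.8 kJ/kg
Q = ṁ·Δh = 7.061 kg/s × -1024.8 kJ/kg = -7235.9 kJ/s
|Q| = 7235.9 kW = 434160 kJ/min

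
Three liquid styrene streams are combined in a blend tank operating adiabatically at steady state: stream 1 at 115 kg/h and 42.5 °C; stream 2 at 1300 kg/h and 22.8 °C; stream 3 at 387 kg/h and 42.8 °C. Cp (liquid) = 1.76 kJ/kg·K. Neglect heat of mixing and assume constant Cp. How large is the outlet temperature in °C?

Energy balance with Q = 0: Σ ṁᵢCp,ᵢ(T_out − Tᵢ) = 0
T_out = Σ ṁᵢCp,ᵢTᵢ / Σ ṁᵢCp,ᵢ
      = 89920 / 3171.5 = 28.352 °C

T_out = 28.4 °C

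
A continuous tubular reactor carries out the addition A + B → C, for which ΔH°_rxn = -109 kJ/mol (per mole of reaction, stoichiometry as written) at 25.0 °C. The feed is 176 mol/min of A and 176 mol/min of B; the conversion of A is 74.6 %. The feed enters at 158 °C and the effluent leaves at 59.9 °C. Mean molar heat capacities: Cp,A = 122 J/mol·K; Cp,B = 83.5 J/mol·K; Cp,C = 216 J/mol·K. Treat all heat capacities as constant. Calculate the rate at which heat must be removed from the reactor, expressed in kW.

Extent of reaction ξ = 0.746 × 176 = 131.3 mol/min
Reaction term: ξ·ΔH°_rxn = 131.3 × -109 = -14311 kJ/min
Sensible, feed 158→25 °C: -4810.3 kJ/min
Outlet flows (mol/min): A 44.704, B 44.704, C 131.3
Sensible, products 25→59.9 °C: 1310.4 kJ/min
Q = ΔH = -17811 kJ/min = -296.85 kW
Heat removed = 296.85 kW

Q_out = 297 kW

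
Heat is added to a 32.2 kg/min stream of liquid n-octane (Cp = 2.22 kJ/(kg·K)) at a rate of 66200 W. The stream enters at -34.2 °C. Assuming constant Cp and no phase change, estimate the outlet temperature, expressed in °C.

T_out = 21.4 °C

Q = 66200 W = 3972 kJ/min
ΔT = Q/(ṁ·Cp) = 3972/(32.2×2.22) = 55.565 K
T_out = -34.2 + 55.565 = 21.365 °C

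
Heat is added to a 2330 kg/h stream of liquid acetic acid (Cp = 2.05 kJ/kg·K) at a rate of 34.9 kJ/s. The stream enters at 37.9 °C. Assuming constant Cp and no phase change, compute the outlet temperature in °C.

Q = 34.9 kJ/s = 125640 kJ/h
ΔT = Q/(ṁ·Cp) = 125640/(2330×2.05) = 26.304 K
T_out = 37.9 + 26.304 = 64.204 °C

T_out = 64.2 °C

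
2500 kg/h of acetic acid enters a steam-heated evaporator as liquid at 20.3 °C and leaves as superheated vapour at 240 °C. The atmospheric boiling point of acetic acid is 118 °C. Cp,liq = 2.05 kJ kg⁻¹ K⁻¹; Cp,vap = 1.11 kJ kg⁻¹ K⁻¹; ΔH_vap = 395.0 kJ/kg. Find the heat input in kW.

Q = 507 kW

liquid 20.3→118 °C: 200.28 kJ/kg
vaporisation at 118 °C: 395 kJ/kg
vapour 118→240 °C: 135.42 kJ/kg
Δh = 200.28 + 395 + 135.42 = 730.71 kJ/kg
Q = ṁ·Δh = 2500 kg/h × 730.71 kJ/kg = 1.8268e+06 kJ/h
|Q| = 507.43 kW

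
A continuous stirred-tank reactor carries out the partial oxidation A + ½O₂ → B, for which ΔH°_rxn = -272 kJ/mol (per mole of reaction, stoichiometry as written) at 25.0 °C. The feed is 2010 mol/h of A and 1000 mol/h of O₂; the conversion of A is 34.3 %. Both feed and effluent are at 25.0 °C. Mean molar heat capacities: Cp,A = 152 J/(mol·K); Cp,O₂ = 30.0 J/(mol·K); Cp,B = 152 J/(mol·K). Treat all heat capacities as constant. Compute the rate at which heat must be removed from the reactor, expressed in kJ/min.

Extent of reaction ξ = 0.343 × 2010 = 689.43 mol/h
Reaction term: ξ·ΔH°_rxn = 689.43 × -272 = -187520 kJ/h
Q = ΔH = -187520 kJ/h = -52.09 kW
Heat removed = 3125.4 kJ/min

Q_out = 3130 kJ/min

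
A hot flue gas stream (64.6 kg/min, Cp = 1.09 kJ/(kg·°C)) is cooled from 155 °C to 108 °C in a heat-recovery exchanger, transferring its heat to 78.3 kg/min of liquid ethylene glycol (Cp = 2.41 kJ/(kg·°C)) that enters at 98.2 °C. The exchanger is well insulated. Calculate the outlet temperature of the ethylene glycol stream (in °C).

T_c,out = 116 °C

Heat released by hot stream: Q = 64.6 × 1.09 × (155 − 108) = 3309.5 kJ/min
Energy balance on cold side (adiabatic exchanger): Q = ṁ_c·Cp_c·(T_c,out − T_c,in)
T_c,out = 98.2 + 3309.5/(78.3 × 2.41) = 115.74 °C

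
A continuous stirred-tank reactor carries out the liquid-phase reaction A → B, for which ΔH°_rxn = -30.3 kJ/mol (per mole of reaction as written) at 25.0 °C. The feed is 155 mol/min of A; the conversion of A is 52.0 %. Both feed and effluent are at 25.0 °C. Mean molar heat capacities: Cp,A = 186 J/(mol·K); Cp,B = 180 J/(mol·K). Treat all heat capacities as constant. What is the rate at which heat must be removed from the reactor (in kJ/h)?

Extent of reaction ξ = 0.520 × 155 = 80.6 mol/min
Reaction term: ξ·ΔH°_rxn = 80.6 × -30.3 = -2442.2 kJ/min
Q = ΔH = -2442.2 kJ/min = -40.703 kW
Heat removed = 146530 kJ/h

Q_out = 147000 kJ/h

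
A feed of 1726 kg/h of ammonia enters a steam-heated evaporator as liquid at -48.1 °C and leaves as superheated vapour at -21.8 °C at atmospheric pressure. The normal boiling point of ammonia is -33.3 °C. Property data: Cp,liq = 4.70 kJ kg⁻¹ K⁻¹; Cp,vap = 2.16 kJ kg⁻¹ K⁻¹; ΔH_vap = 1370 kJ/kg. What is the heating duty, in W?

liquid -48.1→-33.3 °C: 69.56 kJ/kg
vaporisation at -33.3 °C: 1370 kJ/kg
vapour -33.3→-21.8 °C: 24.84 kJ/kg
Δh = 69.56 + 1370 + 24.84 = 1464.4 kJ/kg
Q = ṁ·Δh = 1726 kg/h × 1464.4 kJ/kg = 2.5276e+06 kJ/h
|Q| = 702.1 kW = 702100 W

Q = 702000 W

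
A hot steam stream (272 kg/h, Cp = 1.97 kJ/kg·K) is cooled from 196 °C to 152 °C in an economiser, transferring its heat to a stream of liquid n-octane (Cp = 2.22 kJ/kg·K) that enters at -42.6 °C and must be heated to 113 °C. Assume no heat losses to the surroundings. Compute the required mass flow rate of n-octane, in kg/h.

Heat released by hot stream: Q = 272 × 1.97 × (196 − 152) = 23577 kJ/h
Energy balance on cold side (adiabatic exchanger): Q = ṁ_c·Cp_c·(T_c,out − T_c,in)
ṁ_c = 23577 / [2.22 × (113 − -42.6)] = 68.254 kg/h

ṁ_c = 68.3 kg/h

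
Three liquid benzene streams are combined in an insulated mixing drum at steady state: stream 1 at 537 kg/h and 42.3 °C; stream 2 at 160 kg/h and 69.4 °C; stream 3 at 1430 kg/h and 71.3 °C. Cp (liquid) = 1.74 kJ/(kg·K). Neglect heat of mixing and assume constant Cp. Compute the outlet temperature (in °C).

Energy balance with Q = 0: Σ ṁᵢCp,ᵢ(T_out − Tᵢ) = 0
T_out = Σ ṁᵢCp,ᵢTᵢ / Σ ṁᵢCp,ᵢ
      = 236250 / 3701 = 63.835 °C

T_out = 63.8 °C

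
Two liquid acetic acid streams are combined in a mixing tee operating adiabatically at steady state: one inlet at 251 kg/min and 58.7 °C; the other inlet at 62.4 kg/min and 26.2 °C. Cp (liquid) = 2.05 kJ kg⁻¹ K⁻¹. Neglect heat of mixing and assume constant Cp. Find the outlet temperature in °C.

T_out = 52.2 °C

Energy balance with Q = 0: Σ ṁᵢCp,ᵢ(T_out − Tᵢ) = 0
T_out = Σ ṁᵢCp,ᵢTᵢ / Σ ṁᵢCp,ᵢ
      = 33556 / 642.47 = 52.229 °C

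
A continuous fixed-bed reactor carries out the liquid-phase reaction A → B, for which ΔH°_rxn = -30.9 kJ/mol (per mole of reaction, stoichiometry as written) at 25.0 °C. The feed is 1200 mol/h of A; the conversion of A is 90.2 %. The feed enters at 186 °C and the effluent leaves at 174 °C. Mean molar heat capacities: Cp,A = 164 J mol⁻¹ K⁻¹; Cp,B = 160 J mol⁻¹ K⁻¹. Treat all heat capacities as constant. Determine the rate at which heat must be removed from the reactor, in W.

Q_out = 10100 W

Extent of reaction ξ = 0.902 × 1200 = 1082.4 mol/h
Reaction term: ξ·ΔH°_rxn = 1082.4 × -30.9 = -33446 kJ/h
Sensible, feed 186→25 °C: -31685 kJ/h
Outlet flows (mol/h): A 117.6, B 1082.4
Sensible, products 25→174 °C: 28678 kJ/h
Q = ΔH = -36453 kJ/h = -10.126 kW
Heat removed = 10126 W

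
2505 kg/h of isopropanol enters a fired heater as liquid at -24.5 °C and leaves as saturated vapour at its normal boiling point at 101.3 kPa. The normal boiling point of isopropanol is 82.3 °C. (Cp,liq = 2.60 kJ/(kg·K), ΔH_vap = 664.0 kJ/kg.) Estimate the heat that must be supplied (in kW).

liquid -24.5→82.3 °C: 277.68 kJ/kg
vaporisation at 82.3 °C: 664 kJ/kg
Δh = 277.68 + 664 = 941.68 kJ/kg
Q = ṁ·Δh = 2505 kg/h × 941.68 kJ/kg = 2.3589e+06 kJ/h
|Q| = 655.25 kW

Q = 655 kW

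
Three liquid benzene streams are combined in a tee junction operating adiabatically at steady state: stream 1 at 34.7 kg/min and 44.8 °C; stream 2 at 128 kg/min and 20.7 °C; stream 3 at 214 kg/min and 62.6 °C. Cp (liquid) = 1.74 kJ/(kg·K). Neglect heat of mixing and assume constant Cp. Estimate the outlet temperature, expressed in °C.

T_out = 46.7 °C

No heat crosses the boundary, so H_out = H_in.
T_out = Σ ṁᵢCp,ᵢTᵢ / Σ ṁᵢCp,ᵢ
      = 30625 / 655.46 = 46.723 °C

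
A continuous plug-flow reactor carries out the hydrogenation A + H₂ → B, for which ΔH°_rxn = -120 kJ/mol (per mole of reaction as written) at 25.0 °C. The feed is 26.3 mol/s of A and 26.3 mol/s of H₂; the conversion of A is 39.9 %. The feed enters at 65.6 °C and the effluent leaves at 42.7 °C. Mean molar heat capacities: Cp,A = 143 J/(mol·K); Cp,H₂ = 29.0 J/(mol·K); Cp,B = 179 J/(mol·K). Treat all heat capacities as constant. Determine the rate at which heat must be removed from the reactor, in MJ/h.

Q_out = 4900 MJ/h

Extent of reaction ξ = 0.399 × 26.3 = 10.494 mol/s
Reaction term: ξ·ΔH°_rxn = 10.494 × -120 = -1259.2 kJ/s
Sensible, feed 65.6→25 °C: -183.66 kJ/s
Outlet flows (mol/s): A 15.806, H₂ 15.806, B 10.494
Sensible, products 25→42.7 °C: 81.368 kJ/s
Q = ΔH = -1361.5 kJ/s = -1361.5 kW
Heat removed = 4901.5 MJ/h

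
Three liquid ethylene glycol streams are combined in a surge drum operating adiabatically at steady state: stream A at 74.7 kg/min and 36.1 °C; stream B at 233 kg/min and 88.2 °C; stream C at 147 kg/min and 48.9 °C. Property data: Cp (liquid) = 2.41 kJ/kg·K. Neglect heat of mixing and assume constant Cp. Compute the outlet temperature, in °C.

T_out = 66.9 °C

Adiabatic, steady state ⇒ Σ ṁᵢCp,ᵢ(T_out − Tᵢ) = 0
T_out = Σ ṁᵢCp,ᵢTᵢ / Σ ṁᵢCp,ᵢ
      = 73350 / 1095.8 = 66.935 °C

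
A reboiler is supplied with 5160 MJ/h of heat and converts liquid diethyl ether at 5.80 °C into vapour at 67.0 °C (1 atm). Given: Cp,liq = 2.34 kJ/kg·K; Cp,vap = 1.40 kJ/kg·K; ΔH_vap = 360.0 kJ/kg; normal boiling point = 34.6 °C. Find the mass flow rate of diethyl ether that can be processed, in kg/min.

ṁ = 182 kg/min

Δh = 2.34×(34.6−5.80) + 360.0 + 1.40×(67.0−34.6) = 472.75 kJ/kg
Q = 5160 MJ/h = 1433.3 kJ/s = 86000 kJ/min
ṁ = Q/Δh = 86000 / 472.75 = 181.91 kg/min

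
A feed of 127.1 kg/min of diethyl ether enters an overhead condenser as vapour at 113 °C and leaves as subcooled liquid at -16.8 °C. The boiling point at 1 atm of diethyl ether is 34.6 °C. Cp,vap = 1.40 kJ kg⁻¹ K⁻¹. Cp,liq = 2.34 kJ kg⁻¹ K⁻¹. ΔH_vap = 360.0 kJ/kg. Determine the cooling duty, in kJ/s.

Q_c = 1250 kJ/s

vapour 113→34.6 °C: -109.76 kJ/kg
condensation at 34.6 °C: -360 kJ/kg
liquid 34.6→-16.8 °C: -120.28 kJ/kg
Δh = -109.76 + -360 + -120.28 = -590.04 kJ/kg
Q = ṁ·Δh = 127.1 kg/min × -590.04 kJ/kg = -74994 kJ/min
|Q| = 1249.9 kW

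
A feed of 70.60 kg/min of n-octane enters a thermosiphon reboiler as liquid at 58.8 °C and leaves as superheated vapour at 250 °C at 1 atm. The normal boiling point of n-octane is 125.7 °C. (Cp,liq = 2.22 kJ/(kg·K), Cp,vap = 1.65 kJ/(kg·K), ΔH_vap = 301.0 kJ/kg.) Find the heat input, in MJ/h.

liquid 58.8→125.7 °C: 148.52 kJ/kg
vaporisation at 125.7 °C: 301 kJ/kg
vapour 125.7→250 °C: 205.09 kJ/kg
Δh = 148.52 + 301 + 205.09 = 654.61 kJ/kg
Q = ṁ·Δh = 70.60 kg/min × 654.61 kJ/kg = 46216 kJ/min
|Q| = 770.26 kW = 2772.9 MJ/h

Q = 2770 MJ/h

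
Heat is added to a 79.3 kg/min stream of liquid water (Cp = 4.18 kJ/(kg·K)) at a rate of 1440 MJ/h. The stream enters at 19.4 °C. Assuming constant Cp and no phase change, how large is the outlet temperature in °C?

Q = 1440 MJ/h = 24000 kJ/min
ΔT = Q/(ṁ·Cp) = 24000/(79.3×4.18) = 72.404 K
T_out = 19.4 + 72.404 = 91.804 °C

T_out = 91.8 °C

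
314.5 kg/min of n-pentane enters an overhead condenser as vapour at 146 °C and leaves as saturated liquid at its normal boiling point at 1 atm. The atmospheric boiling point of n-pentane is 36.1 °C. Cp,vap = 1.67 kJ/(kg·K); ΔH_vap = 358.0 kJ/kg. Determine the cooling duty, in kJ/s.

vapour 146→36.1 °C: -183.53 kJ/kg
condensation at 36.1 °C: -358 kJ/kg
Δh = -183.53 + -358 = -541.53 kJ/kg
Q = ṁ·Δh = 314.5 kg/min × -541.53 kJ/kg = -170310 kJ/min
|Q| = 2838.5 kW

Q_c = 2840 kJ/s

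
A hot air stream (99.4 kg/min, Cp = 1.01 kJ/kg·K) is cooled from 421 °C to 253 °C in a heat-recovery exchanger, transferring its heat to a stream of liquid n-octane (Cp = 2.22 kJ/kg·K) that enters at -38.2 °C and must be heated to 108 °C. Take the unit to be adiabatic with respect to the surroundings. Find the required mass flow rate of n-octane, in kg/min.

ṁ_c = 52.0 kg/min

Heat released by hot stream: Q = 99.4 × 1.01 × (421 − 253) = 16866 kJ/min
Energy balance on cold side (adiabatic exchanger): Q = ṁ_c·Cp_c·(T_c,out − T_c,in)
ṁ_c = 16866 / [2.22 × (108 − -38.2)] = 51.966 kg/min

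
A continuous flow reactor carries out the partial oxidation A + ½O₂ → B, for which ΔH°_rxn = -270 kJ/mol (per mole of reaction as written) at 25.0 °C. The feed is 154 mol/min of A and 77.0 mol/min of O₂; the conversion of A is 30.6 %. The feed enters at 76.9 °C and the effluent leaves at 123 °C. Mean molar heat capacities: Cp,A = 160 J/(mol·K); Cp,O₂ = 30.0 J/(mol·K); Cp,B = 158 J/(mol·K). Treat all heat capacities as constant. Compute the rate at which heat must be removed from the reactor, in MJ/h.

Extent of reaction ξ = 0.306 × 154 = 47.124 mol/min
Reaction term: ξ·ΔH°_rxn = 47.124 × -270 = -12723 kJ/min
Sensible, feed 76.9→25 °C: -1398.7 kJ/min
Outlet flows (mol/min): A 106.88, O₂ 53.438, B 47.124
Sensible, products 25→123 °C: 2562.6 kJ/min
Q = ΔH = -11560 kJ/min = -192.66 kW
Heat removed = 693.58 MJ/h

Q_out = 694 MJ/h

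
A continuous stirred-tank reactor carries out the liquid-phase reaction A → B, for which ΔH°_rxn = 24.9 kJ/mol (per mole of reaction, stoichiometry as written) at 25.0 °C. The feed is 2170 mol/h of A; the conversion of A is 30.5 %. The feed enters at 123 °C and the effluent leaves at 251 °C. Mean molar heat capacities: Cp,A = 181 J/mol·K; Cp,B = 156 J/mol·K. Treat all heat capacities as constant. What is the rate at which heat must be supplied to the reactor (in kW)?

Q_in = 17.5 kW

Extent of reaction ξ = 0.305 × 2170 = 661.85 mol/h
Reaction term: ξ·ΔH°_rxn = 661.85 × 24.9 = 16480 kJ/h
Sensible, feed 123→25 °C: -38491 kJ/h
Outlet flows (mol/h): A 1508.2, B 661.85
Sensible, products 25→251 °C: 85027 kJ/h
Q = ΔH = 63015 kJ/h = 17.504 kW
Heat supplied = 17.504 kW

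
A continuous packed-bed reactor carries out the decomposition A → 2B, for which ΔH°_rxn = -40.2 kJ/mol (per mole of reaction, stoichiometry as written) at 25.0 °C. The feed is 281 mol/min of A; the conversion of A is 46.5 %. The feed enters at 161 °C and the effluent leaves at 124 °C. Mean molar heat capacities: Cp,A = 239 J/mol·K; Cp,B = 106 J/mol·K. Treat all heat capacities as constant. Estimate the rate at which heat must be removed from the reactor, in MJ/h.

Q_out = 485 MJ/h

Extent of reaction ξ = 0.465 × 281 = 130.67 mol/min
Reaction term: ξ·ΔH°_rxn = 130.67 × -40.2 = -5252.7 kJ/min
Sensible, feed 161→25 °C: -9133.6 kJ/min
Outlet flows (mol/min): A 150.33, B 261.33
Sensible, products 25→124 °C: 6299.5 kJ/min
Q = ΔH = -8086.9 kJ/min = -134.78 kW
Heat removed = 485.21 MJ/h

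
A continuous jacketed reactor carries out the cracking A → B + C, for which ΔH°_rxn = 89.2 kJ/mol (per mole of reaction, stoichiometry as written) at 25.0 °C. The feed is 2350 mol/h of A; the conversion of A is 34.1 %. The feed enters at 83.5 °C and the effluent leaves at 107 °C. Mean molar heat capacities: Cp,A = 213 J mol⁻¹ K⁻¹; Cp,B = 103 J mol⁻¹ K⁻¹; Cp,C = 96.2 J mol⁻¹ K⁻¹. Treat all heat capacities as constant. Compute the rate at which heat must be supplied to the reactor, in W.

Extent of reaction ξ = 0.341 × 2350 = 801.35 mol/h
Reaction term: ξ·ΔH°_rxn = 801.35 × 89.2 = 71480 kJ/h
Sensible, feed 83.5→25 °C: -29282 kJ/h
Outlet flows (mol/h): A 1548.7, B 801.35, C 801.35
Sensible, products 25→107 °C: 40138 kJ/h
Q = ΔH = 82337 kJ/h = 22.871 kW
Heat supplied = 22871 W

Q_in = 22900 W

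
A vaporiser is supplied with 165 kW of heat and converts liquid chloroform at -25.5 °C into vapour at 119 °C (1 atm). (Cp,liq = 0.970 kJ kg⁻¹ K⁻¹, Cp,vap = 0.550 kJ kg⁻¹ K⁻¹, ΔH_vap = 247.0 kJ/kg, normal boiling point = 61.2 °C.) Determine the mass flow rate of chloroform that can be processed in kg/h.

Δh = 0.970×(61.2−-25.5) + 247.0 + 0.550×(119−61.2) = 362.89 kJ/kg
Q = 165 kW = 165 kJ/s = 594000 kJ/h
ṁ = Q/Δh = 594000 / 362.89 = 1636.9 kg/h

ṁ = 1640 kg/h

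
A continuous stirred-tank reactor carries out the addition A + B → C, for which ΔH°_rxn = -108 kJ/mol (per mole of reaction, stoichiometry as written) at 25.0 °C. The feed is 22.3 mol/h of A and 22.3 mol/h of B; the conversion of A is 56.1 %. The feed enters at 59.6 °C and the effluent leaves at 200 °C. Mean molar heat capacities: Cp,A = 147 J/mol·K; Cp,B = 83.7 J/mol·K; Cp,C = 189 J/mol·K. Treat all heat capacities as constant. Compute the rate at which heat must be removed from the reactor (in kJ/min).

Q_out = 12.0 kJ/min

Extent of reaction ξ = 0.561 × 22.3 = 12.51 mol/h
Reaction term: ξ·ΔH°_rxn = 12.51 × -108 = -1351.1 kJ/h
Sensible, feed 59.6→25 °C: -178 kJ/h
Outlet flows (mol/h): A 9.7897, B 9.7897, C 12.51
Sensible, products 25→200 °C: 809.01 kJ/h
Q = ΔH = -720.1 kJ/h = -0.20003 kW
Heat removed = 12.002 kJ/min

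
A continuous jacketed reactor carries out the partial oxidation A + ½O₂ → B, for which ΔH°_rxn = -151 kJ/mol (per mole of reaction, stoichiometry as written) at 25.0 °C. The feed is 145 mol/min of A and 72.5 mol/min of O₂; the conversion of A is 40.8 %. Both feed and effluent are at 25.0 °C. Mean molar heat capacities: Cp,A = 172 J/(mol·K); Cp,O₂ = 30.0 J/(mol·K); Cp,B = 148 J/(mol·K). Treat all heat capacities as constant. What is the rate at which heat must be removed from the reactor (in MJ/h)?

Q_out = 536 MJ/h

Extent of reaction ξ = 0.408 × 145 = 59.16 mol/min
Reaction term: ξ·ΔH°_rxn = 59.16 × -151 = -8933.2 kJ/min
Q = ΔH = -8933.2 kJ/min = -148.89 kW
Heat removed = 535.99 MJ/h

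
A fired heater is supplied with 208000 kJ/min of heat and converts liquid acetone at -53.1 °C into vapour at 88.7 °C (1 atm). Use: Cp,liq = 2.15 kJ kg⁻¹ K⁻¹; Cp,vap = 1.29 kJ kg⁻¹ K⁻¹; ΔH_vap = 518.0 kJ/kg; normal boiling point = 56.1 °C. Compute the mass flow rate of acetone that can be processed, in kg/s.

ṁ = 4.36 kg/s

Δh = 2.15×(56.1−-53.1) + 518.0 + 1.29×(88.7−56.1) = 794.83 kJ/kg
Q = 208000 kJ/min = 3466.7 kJ/s = 3466.7 kJ/s
ṁ = Q/Δh = 3466.7 / 794.83 = 4.3615 kg/s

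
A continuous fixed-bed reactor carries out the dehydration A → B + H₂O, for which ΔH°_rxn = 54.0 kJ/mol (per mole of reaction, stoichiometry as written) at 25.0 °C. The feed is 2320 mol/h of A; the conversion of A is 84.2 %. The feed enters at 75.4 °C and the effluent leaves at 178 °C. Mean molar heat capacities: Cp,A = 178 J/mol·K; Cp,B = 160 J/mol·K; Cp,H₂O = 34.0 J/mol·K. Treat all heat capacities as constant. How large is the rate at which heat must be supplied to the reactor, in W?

Q_in = 42400 W

Extent of reaction ξ = 0.842 × 2320 = 1953.4 mol/h
Reaction term: ξ·ΔH°_rxn = 1953.4 × 54.0 = 105490 kJ/h
Sensible, feed 75.4→25 °C: -20813 kJ/h
Outlet flows (mol/h): A 366.56, B 1953.4, H₂O 1953.4
Sensible, products 25→178 °C: 67965 kJ/h
Q = ΔH = 152640 kJ/h = 42.399 kW
Heat supplied = 42399 W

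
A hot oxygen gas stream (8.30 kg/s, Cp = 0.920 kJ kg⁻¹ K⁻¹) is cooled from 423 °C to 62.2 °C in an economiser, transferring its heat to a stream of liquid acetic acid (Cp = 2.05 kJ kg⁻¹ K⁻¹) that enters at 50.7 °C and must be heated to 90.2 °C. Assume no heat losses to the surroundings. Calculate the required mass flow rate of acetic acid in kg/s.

ṁ_c = 34.0 kg/s

Heat released by hot stream: Q = 8.30 × 0.920 × (423 − 62.2) = 2755.1 kJ/s
Energy balance on cold side (adiabatic exchanger): Q = ṁ_c·Cp_c·(T_c,out − T_c,in)
ṁ_c = 2755.1 / [2.05 × (90.2 − 50.7)] = 34.024 kg/s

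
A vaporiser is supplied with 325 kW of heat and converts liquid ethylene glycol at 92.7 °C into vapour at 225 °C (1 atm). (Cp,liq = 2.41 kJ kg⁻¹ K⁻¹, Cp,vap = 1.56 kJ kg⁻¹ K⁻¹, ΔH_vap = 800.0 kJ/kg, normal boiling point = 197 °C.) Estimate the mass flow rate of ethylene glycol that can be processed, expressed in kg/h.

Δh = 2.41×(197−92.7) + 800.0 + 1.56×(225−197) = 1095 kJ/kg
Q = 325 kW = 325 kJ/s = 1.17e+06 kJ/h
ṁ = Q/Δh = 1.17e+06 / 1095 = 1068.5 kg/h

ṁ = 1070 kg/h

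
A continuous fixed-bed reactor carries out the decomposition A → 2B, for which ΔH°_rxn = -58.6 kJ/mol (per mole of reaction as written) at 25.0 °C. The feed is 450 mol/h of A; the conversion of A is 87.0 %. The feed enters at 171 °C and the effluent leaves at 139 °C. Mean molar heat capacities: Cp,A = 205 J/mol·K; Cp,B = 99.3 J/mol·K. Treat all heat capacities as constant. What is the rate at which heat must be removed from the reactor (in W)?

Extent of reaction ξ = 0.870 × 450 = 391.5 mol/h
Reaction term: ξ·ΔH°_rxn = 391.5 × -58.6 = -22942 kJ/h
Sensible, feed 171→25 °C: -13468 kJ/h
Outlet flows (mol/h): A 58.5, B 783
Sensible, products 25→139 °C: 10231 kJ/h
Q = ΔH = -26180 kJ/h = -7.2721 kW
Heat removed = 7272.1 W

Q_out = 7270 W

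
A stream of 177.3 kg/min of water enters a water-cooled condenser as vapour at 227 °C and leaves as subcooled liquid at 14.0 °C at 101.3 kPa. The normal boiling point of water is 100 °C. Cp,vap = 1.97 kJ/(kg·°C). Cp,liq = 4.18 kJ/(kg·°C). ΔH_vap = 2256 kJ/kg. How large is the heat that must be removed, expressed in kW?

Q_c = 8470 kW

vapour 227→100 °C: -250.19 kJ/kg
condensation at 100 °C: -2256 kJ/kg
liquid 100→14.0 °C: -359.48 kJ/kg
Δh = -250.19 + -2256 + -359.48 = -2865.7 kJ/kg
Q = ṁ·Δh = 177.3 kg/min × -2865.7 kJ/kg = -508080 kJ/min
|Q| = 8468.1 kW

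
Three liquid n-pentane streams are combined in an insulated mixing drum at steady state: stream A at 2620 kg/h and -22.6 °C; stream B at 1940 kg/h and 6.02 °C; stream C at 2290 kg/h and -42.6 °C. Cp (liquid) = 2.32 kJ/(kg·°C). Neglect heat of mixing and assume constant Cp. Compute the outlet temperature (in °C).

Adiabatic, steady state ⇒ Σ ṁᵢCp,ᵢ(T_out − Tᵢ) = 0
Σ ṁᵢCp,ᵢTᵢ = 2620×2.32×-22.6 + 1940×2.32×6.02 + 2290×2.32×-42.6 = -336600
Σ ṁᵢCp,ᵢ = 2620×2.32 + 1940×2.32 + 2290×2.32 = 15892
T_out = -336600 / 15892 = -21.181 °C

T_out = -21.2 °C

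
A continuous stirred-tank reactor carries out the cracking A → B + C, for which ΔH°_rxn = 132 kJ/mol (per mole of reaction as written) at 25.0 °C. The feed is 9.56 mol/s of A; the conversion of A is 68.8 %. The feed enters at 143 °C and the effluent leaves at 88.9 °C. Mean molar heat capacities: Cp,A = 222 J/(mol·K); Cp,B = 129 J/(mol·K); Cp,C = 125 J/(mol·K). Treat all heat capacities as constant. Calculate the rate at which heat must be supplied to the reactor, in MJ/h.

Q_in = 2760 MJ/h

Extent of reaction ξ = 0.688 × 9.56 = 6.5773 mol/s
Reaction term: ξ·ΔH°_rxn = 6.5773 × 132 = 868.2 kJ/s
Sensible, feed 143→25 °C: -250.43 kJ/s
Outlet flows (mol/s): A 2.9827, B 6.5773, C 6.5773
Sensible, products 25→88.9 °C: 149.07 kJ/s
Q = ΔH = 766.83 kJ/s = 766.83 kW
Heat supplied = 2760.6 MJ/h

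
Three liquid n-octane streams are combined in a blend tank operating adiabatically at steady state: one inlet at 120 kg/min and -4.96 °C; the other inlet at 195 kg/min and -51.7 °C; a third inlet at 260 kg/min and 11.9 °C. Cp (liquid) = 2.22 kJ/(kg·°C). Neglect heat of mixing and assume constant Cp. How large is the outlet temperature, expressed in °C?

T_out = -13.2 °C

No heat crosses the boundary, so H_out = H_in.
Σ ṁᵢCp,ᵢTᵢ = 120×2.22×-4.96 + 195×2.22×-51.7 + 260×2.22×11.9 = -16834
Σ ṁᵢCp,ᵢ = 120×2.22 + 195×2.22 + 260×2.22 = 1276.5
T_out = -16834 / 1276.5 = -13.187 °C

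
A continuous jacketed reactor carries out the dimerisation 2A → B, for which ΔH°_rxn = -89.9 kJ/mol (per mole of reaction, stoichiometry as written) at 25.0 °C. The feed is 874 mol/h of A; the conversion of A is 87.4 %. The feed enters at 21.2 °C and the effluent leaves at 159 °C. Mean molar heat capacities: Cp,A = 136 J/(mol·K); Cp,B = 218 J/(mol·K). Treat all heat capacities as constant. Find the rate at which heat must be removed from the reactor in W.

Q_out = 5760 W

Extent of reaction ξ = 0.874 × 874 / 2 = 381.94 mol/h
Reaction term: ξ·ΔH°_rxn = 381.94 × -89.9 = -34336 kJ/h
Sensible, feed 21.2→25 °C: 451.68 kJ/h
Outlet flows (mol/h): A 110.12, B 381.94
Sensible, products 25→159 °C: 13164 kJ/h
Q = ΔH = -20720 kJ/h = -5.7557 kW
Heat removed = 5755.7 W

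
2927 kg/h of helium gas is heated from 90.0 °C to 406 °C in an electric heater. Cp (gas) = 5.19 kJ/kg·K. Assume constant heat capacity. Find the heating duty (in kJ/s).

Q = ṁ·Cp·ΔT = 2927 × 5.19 × (406 − 90.0) = 4.8004e+06 kJ/h
Converting: 4.8004e+06 / 3600 s = 1333.4 kW

Q = 1330 kJ/s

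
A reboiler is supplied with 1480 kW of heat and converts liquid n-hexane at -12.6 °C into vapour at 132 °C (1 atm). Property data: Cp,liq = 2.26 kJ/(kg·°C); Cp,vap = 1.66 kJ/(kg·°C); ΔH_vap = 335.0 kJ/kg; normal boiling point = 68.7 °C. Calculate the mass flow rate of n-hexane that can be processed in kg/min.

ṁ = 142 kg/min

Δh = 2.26×(68.7−-12.6) + 335.0 + 1.66×(132−68.7) = 623.82 kJ/kg
Q = 1480 kW = 1480 kJ/s = 88800 kJ/min
ṁ = Q/Δh = 88800 / 623.82 = 142.35 kg/min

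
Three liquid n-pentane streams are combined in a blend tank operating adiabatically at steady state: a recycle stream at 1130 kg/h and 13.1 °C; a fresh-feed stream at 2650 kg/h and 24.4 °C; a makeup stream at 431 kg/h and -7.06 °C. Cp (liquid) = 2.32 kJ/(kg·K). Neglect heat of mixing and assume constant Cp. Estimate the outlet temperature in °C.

T_out = 18.1 °C

Adiabatic, steady state ⇒ Σ ṁᵢCp,ᵢ(T_out − Tᵢ) = 0
Σ ṁᵢCp,ᵢTᵢ = 1130×2.32×13.1 + 2650×2.32×24.4 + 431×2.32×-7.06 = 177290
Σ ṁᵢCp,ᵢ = 1130×2.32 + 2650×2.32 + 431×2.32 = 9769.5
T_out = 177290 / 9769.5 = 18.148 °C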